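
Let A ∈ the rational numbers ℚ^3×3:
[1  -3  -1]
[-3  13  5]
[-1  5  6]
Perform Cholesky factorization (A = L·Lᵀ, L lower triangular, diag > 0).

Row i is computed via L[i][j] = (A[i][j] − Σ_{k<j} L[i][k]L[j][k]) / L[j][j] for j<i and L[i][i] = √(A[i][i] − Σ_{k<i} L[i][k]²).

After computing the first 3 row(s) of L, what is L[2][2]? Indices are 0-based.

L[2][2] = 2

Step 1: L[0][0] = √(1) = 1.
  L[1][0] = (-3) / L[0][0] = -3.
Step 2: L[1][1] = √(4) = 2.
  L[2][0] = (-1) / L[0][0] = -1.
  L[2][1] = (2) / L[1][1] = 1.
Step 3: L[2][2] = √(4) = 2.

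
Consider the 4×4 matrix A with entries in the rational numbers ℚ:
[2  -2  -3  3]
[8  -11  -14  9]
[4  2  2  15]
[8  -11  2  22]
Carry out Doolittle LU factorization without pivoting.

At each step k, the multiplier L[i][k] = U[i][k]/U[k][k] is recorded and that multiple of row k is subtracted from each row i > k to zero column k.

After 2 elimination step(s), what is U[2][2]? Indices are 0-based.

U[2][2] = 4

[col 0] pivot 2
  R1 -= 4*R0 → (0, -3, -2, -3)  (L[1][0] := 4)
  R2 -= 2*R0 → (0, 6, 8, 9)  (L[2][0] := 2)
  R3 -= 4*R0 → (0, -3, 14, 10)  (L[3][0] := 4)
[col 1] pivot -3
  R2 -= -2*R1 → (0, 0, 4, 3)  (L[2][1] := -2)
  R3 -= 1*R1 → (0, 0, 16, 13)  (L[3][1] := 1)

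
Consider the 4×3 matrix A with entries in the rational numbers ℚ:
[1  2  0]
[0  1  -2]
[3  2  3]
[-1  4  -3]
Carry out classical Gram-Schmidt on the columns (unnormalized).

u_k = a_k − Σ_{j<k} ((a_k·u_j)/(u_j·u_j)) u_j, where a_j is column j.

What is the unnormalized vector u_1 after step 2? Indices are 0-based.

Step 1: u_0 = a_0 = (1, 0, 3, -1).
Step 2: u_1 = a_1 − (4/11)·u_0 = (18/11, 1, 10/11, 48/11).

u_1 = (18/11, 1, 10/11, 48/11)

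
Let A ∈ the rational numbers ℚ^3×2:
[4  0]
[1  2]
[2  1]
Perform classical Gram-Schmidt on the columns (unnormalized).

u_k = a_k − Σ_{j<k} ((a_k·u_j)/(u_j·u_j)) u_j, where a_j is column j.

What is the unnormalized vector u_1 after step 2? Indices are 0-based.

Step 1: u_0 = a_0 = (4, 1, 2).
Step 2: u_1 = a_1 − (4/21)·u_0 = (-16/21, 38/21, 13/21).

u_1 = (-16/21, 38/21, 13/21)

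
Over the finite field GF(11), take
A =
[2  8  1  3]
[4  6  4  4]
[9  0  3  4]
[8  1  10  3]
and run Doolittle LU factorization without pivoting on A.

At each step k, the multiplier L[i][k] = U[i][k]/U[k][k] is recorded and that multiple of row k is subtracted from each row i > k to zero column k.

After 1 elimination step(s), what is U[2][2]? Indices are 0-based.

[col 0] pivot 2
  R1 -= 2*R0 → (0, 1, 2, 9)  (L[1][0] := 2)
  R2 -= 10*R0 → (0, 8, 4, 7)  (L[2][0] := 10)
  R3 -= 4*R0 → (0, 2, 6, 2)  (L[3][0] := 4)

U[2][2] = 4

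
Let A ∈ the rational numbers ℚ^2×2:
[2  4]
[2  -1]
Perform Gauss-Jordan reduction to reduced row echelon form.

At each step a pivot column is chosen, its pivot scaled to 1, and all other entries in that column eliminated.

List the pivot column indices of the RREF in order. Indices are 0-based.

pivot(0,0)=2: scale R0 → (1, 2)
  clear (1,0): R1 −= (2)R0 → (0, -5)
pivot(1,1)=-5: scale R1 → (0, 1)
  clear (0,1): R0 −= (2)R1 → (1, 0)

pivot columns: 0, 1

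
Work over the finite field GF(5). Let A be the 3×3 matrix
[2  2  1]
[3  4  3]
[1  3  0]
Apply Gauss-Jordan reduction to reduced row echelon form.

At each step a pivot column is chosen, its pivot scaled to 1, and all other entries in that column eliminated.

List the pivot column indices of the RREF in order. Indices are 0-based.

pivot(0,0)=2: scale R0 → (1, 1, 3)
  clear (1,0): R1 −= (3)R0 → (0, 1, 4)
  clear (2,0): R2 −= (1)R0 → (0, 2, 2)
pivot(1,1)=1: scale R1 → (0, 1, 4)
  clear (0,1): R0 −= (1)R1 → (1, 0, 4)
  clear (2,1): R2 −= (2)R1 → (0, 0, 4)
pivot(2,2)=4: scale R2 → (0, 0, 1)
  clear (0,2): R0 −= (4)R2 → (1, 0, 0)
  clear (1,2): R1 −= (4)R2 → (0, 1, 0)

pivot columns: 0, 1, 2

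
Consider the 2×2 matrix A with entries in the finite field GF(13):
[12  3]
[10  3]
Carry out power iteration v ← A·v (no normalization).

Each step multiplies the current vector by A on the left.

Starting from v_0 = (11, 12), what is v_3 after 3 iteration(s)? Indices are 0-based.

v_3 = (0, 6)

v_0 = (11, 12).
v_1 = A·v_0 = (12, 3).
v_2 = A·v_1 = (10, 12).
v_3 = A·v_2 = (0, 6).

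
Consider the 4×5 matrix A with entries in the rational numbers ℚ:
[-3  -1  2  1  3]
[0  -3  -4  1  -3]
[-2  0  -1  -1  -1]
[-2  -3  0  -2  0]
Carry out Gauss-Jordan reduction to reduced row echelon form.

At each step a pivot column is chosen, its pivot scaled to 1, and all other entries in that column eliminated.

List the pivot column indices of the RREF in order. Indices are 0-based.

step 1: normalize row 0 (÷-3) = (1, 1/3, -2/3, -1/3, -1)
  row 2: subtract -2×row0 = (0, 2/3, -7/3, -5/3, -3)
  row 3: subtract -2×row0 = (0, -7/3, -4/3, -8/3, -2)
step 2: normalize row 1 (÷-3) = (0, 1, 4/3, -1/3, 1)
  row 0: subtract 1/3×row1 = (1, 0, -10/9, -2/9, -4/3)
  row 2: subtract 2/3×row1 = (0, 0, -29/9, -13/9, -11/3)
  row 3: subtract -7/3×row1 = (0, 0, 16/9, -31/9, 1/3)
step 3: normalize row 2 (÷-29/9) = (0, 0, 1, 13/29, 33/29)
  row 0: subtract -10/9×row2 = (1, 0, 0, 8/29, -2/29)
  row 1: subtract 4/3×row2 = (0, 1, 0, -27/29, -15/29)
  row 3: subtract 16/9×row2 = (0, 0, 0, -123/29, -49/29)
step 4: normalize row 3 (÷-123/29) = (0, 0, 0, 1, 49/123)
  row 0: subtract 8/29×row3 = (1, 0, 0, 0, -22/123)
  row 1: subtract -27/29×row3 = (0, 1, 0, 0, -6/41)
  row 2: subtract 13/29×row3 = (0, 0, 1, 0, 118/123)

pivot columns: 0, 1, 2, 3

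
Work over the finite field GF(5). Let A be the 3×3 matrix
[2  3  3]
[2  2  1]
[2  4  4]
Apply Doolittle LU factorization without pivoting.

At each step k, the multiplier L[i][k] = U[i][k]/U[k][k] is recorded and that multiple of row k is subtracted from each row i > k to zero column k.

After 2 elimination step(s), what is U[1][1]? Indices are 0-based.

U[1][1] = 4

k=0: U[0][0]=2
  eliminate (1,0): mult=1, new row 1: (0, 4, 3); set L[1][0]=1
  eliminate (2,0): mult=1, new row 2: (0, 1, 1); set L[2][0]=1
k=1: U[1][1]=4
  eliminate (2,1): mult=4, new row 2: (0, 0, 4); set L[2][1]=4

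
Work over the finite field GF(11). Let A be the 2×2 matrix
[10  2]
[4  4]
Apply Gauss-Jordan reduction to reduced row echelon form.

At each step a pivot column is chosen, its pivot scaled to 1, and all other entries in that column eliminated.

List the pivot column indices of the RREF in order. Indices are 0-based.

pivot columns: 0, 1

pivot(0,0)=10: scale R0 → (1, 9)
  clear (1,0): R1 −= (4)R0 → (0, 1)
pivot(1,1)=1: scale R1 → (0, 1)
  clear (0,1): R0 −= (9)R1 → (1, 0)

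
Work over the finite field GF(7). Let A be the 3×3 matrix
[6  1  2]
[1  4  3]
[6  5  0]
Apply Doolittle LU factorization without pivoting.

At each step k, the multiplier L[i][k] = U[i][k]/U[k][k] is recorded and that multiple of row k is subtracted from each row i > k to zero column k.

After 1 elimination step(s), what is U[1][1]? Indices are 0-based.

Step 1: pivot at (0,0) is 6.
  row1 ← row1 − (6)·row0  ⇒  L[1][0]=6, U row1=(0, 5, 5)
  row2 ← row2 − (1)·row0  ⇒  L[2][0]=1, U row2=(0, 4, 5)

U[1][1] = 5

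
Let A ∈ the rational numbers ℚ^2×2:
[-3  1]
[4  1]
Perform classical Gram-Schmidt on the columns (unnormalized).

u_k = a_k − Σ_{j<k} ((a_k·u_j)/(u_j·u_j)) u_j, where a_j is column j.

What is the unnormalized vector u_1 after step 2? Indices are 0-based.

u_1 = (28/25, 21/25)

Step 1: u_0 = a_0 = (-3, 4).
Step 2: u_1 = a_1 − (1/25)·u_0 = (28/25, 21/25).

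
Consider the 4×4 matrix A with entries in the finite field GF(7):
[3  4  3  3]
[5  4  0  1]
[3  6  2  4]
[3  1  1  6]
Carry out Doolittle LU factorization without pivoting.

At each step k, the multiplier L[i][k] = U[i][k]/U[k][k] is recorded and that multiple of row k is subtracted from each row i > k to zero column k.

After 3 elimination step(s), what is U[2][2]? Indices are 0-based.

k=0: U[0][0]=3
  eliminate (1,0): mult=4, new row 1: (0, 2, 2, 3); set L[1][0]=4
  eliminate (2,0): mult=1, new row 2: (0, 2, 6, 1); set L[2][0]=1
  eliminate (3,0): mult=1, new row 3: (0, 4, 5, 3); set L[3][0]=1
k=1: U[1][1]=2
  eliminate (2,1): mult=1, new row 2: (0, 0, 4, 5); set L[2][1]=1
  eliminate (3,1): mult=2, new row 3: (0, 0, 1, 4); set L[3][1]=2
k=2: U[2][2]=4
  eliminate (3,2): mult=2, new row 3: (0, 0, 0, 1); set L[3][2]=2

U[2][2] = 4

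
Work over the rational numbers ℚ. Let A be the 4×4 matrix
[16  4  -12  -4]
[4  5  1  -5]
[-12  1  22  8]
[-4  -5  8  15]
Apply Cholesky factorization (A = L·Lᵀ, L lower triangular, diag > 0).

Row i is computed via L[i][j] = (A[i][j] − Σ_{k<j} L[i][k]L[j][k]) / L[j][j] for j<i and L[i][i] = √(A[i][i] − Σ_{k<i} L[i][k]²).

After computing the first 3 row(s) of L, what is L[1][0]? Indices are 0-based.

Step 1: L[0][0] = √(16) = 4.
  L[1][0] = (4) / L[0][0] = 1.
Step 2: L[1][1] = √(4) = 2.
  L[2][0] = (-12) / L[0][0] = -3.
  L[2][1] = (4) / L[1][1] = 2.
Step 3: L[2][2] = √(9) = 3.

L[1][0] = 1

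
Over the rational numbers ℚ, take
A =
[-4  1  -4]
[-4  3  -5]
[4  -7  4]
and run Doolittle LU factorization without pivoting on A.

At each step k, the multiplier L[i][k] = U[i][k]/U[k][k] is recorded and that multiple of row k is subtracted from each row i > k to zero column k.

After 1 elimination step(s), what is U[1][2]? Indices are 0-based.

k=0: U[0][0]=-4
  eliminate (1,0): mult=1, new row 1: (0, 2, -1); set L[1][0]=1
  eliminate (2,0): mult=-1, new row 2: (0, -6, 0); set L[2][0]=-1

U[1][2] = -1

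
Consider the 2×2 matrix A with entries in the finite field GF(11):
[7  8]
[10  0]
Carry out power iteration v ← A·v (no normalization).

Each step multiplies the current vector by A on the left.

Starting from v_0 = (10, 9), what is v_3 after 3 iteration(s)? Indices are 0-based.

v_3 = (4, 10)

v_0 = (10, 9).
v_1 = A·v_0 = (10, 1).
v_2 = A·v_1 = (1, 1).
v_3 = A·v_2 = (4, 10).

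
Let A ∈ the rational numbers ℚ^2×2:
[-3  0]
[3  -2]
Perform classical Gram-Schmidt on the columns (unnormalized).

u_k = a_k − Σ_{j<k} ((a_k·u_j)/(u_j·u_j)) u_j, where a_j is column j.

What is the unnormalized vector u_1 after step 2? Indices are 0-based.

u_1 = (-1, -1)

Step 1: u_0 = a_0 = (-3, 3).
Step 2: u_1 = a_1 − (-1/3)·u_0 = (-1, -1).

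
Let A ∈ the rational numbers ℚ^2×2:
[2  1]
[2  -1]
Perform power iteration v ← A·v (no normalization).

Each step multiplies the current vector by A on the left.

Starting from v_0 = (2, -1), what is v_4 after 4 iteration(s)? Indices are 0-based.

v_4 = (67, 25)

v_0 = (2, -1).
v_1 = A·v_0 = (3, 5).
v_2 = A·v_1 = (11, 1).
v_3 = A·v_2 = (23, 21).
v_4 = A·v_3 = (67, 25).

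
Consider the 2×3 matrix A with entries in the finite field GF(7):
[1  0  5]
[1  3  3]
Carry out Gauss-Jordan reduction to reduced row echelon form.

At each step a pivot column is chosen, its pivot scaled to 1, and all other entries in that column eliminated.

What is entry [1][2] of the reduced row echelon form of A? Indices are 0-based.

M[1][2] = 4

pivot(0,0)=1: scale R0 → (1, 0, 5)
  clear (1,0): R1 −= (1)R0 → (0, 3, 5)
pivot(1,1)=3: scale R1 → (0, 1, 4)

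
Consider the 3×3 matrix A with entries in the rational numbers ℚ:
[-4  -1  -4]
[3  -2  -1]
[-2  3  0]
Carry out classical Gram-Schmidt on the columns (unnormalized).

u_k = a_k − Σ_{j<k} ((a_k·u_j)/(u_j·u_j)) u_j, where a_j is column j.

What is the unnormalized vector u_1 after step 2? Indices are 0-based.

u_1 = (-61/29, -34/29, 71/29)

Step 1: u_0 = a_0 = (-4, 3, -2).
Step 2: u_1 = a_1 − (-8/29)·u_0 = (-61/29, -34/29, 71/29).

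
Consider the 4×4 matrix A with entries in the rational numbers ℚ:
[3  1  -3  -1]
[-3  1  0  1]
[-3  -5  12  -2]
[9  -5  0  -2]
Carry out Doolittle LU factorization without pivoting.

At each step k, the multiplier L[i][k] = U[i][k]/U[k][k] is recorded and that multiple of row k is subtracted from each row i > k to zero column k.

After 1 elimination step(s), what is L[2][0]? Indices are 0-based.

Step 1: pivot at (0,0) is 3.
  row1 ← row1 − (-1)·row0  ⇒  L[1][0]=-1, U row1=(0, 2, -3, 0)
  row2 ← row2 − (-1)·row0  ⇒  L[2][0]=-1, U row2=(0, -4, 9, -3)
  row3 ← row3 − (3)·row0  ⇒  L[3][0]=3, U row3=(0, -8, 9, 1)

L[2][0] = -1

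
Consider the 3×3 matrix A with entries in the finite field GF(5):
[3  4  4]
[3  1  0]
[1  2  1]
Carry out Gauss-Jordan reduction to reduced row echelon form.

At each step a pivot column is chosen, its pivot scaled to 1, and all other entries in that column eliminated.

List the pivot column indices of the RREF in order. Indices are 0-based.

[1] R0 /= 3  ⇒  (1, 3, 3)
     R1 -= 3·R0  ⇒  (0, 2, 1)
     R2 -= 1·R0  ⇒  (0, 4, 3)
[2] R1 /= 2  ⇒  (0, 1, 3)
     R0 -= 3·R1  ⇒  (1, 0, 4)
     R2 -= 4·R1  ⇒  (0, 0, 1)
[3] R2 /= 1  ⇒  (0, 0, 1)
     R0 -= 4·R2  ⇒  (1, 0, 0)
     R1 -= 3·R2  ⇒  (0, 1, 0)

pivot columns: 0, 1, 2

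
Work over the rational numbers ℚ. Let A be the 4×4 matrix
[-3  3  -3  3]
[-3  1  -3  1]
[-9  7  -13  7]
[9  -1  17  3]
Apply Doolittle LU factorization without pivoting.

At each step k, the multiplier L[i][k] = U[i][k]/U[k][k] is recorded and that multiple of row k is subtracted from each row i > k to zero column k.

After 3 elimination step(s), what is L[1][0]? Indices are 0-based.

[col 0] pivot -3
  R1 -= 1*R0 → (0, -2, 0, -2)  (L[1][0] := 1)
  R2 -= 3*R0 → (0, -2, -4, -2)  (L[2][0] := 3)
  R3 -= -3*R0 → (0, 8, 8, 12)  (L[3][0] := -3)
[col 1] pivot -2
  R2 -= 1*R1 → (0, 0, -4, 0)  (L[2][1] := 1)
  R3 -= -4*R1 → (0, 0, 8, 4)  (L[3][1] := -4)
[col 2] pivot -4
  R3 -= -2*R2 → (0, 0, 0, 4)  (L[3][2] := -2)

L[1][0] = 1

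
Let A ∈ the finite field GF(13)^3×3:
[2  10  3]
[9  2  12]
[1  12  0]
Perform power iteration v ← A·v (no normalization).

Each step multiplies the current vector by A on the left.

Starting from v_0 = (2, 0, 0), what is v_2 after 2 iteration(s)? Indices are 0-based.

v_2 = (12, 5, 12)

v_0 = (2, 0, 0).
v_1 = A·v_0 = (4, 5, 2).
v_2 = A·v_1 = (12, 5, 12).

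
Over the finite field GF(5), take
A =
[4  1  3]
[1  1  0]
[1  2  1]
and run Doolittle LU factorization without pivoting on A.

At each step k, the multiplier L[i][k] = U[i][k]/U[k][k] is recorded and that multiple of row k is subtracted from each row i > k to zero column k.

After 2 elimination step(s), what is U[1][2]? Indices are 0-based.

[col 0] pivot 4
  R1 -= 4*R0 → (0, 2, 3)  (L[1][0] := 4)
  R2 -= 4*R0 → (0, 3, 4)  (L[2][0] := 4)
[col 1] pivot 2
  R2 -= 4*R1 → (0, 0, 2)  (L[2][1] := 4)

U[1][2] = 3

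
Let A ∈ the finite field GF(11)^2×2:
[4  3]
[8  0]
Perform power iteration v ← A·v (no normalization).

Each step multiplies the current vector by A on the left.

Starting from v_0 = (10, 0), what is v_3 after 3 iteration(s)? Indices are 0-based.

v_3 = (8, 10)

v_0 = (10, 0).
v_1 = A·v_0 = (7, 3).
v_2 = A·v_1 = (4, 1).
v_3 = A·v_2 = (8, 10).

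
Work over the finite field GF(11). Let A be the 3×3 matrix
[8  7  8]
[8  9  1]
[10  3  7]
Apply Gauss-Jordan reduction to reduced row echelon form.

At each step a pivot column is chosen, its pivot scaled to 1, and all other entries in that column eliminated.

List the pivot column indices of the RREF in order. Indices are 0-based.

pivot columns: 0, 1, 2

step 1: normalize row 0 (÷8) = (1, 5, 1)
  row 1: subtract 8×row0 = (0, 2, 4)
  row 2: subtract 10×row0 = (0, 8, 8)
step 2: normalize row 1 (÷2) = (0, 1, 2)
  row 0: subtract 5×row1 = (1, 0, 2)
  row 2: subtract 8×row1 = (0, 0, 3)
step 3: normalize row 2 (÷3) = (0, 0, 1)
  row 0: subtract 2×row2 = (1, 0, 0)
  row 1: subtract 2×row2 = (0, 1, 0)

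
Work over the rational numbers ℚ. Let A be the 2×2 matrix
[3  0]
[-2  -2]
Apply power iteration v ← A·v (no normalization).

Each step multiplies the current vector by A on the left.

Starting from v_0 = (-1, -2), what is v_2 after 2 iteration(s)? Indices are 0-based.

v_2 = (-9, -6)

v_0 = (-1, -2).
v_1 = A·v_0 = (-3, 6).
v_2 = A·v_1 = (-9, -6).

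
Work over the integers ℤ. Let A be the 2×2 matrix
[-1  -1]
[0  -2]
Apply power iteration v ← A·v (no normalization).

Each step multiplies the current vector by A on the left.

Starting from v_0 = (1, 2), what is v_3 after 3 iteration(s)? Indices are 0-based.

v_0 = (1, 2).
v_1 = A·v_0 = (-3, -4).
v_2 = A·v_1 = (7, 8).
v_3 = A·v_2 = (-15, -16).

v_3 = (-15, -16)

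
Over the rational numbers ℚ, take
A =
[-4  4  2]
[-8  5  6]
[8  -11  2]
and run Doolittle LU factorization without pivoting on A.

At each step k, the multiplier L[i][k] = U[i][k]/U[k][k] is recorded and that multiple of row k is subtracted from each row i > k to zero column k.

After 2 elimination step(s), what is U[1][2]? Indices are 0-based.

U[1][2] = 2

[col 0] pivot -4
  R1 -= 2*R0 → (0, -3, 2)  (L[1][0] := 2)
  R2 -= -2*R0 → (0, -3, 6)  (L[2][0] := -2)
[col 1] pivot -3
  R2 -= 1*R1 → (0, 0, 4)  (L[2][1] := 1)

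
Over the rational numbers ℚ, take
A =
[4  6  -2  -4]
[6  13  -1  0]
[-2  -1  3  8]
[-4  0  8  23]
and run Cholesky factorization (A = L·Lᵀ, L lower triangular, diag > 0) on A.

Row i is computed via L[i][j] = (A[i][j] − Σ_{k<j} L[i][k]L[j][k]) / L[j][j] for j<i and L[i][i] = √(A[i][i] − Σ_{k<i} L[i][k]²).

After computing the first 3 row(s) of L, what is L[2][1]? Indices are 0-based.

Step 1: L[0][0] = √(4) = 2.
  L[1][0] = (6) / L[0][0] = 3.
Step 2: L[1][1] = √(4) = 2.
  L[2][0] = (-2) / L[0][0] = -1.
  L[2][1] = (2) / L[1][1] = 1.
Step 3: L[2][2] = √(1) = 1.

L[2][1] = 1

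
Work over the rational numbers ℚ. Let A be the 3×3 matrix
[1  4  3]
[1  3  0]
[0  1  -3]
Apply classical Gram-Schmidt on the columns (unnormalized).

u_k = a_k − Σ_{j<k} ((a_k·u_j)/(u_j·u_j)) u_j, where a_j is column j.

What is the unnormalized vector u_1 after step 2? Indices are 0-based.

u_1 = (1/2, -1/2, 1)

Step 1: u_0 = a_0 = (1, 1, 0).
Step 2: u_1 = a_1 − (7/2)·u_0 = (1/2, -1/2, 1).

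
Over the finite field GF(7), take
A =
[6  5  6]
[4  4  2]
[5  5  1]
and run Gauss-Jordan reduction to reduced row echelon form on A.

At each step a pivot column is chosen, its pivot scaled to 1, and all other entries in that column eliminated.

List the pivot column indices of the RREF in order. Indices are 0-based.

pivot(0,0)=6: scale R0 → (1, 2, 1)
  clear (1,0): R1 −= (4)R0 → (0, 3, 5)
  clear (2,0): R2 −= (5)R0 → (0, 2, 3)
pivot(1,1)=3: scale R1 → (0, 1, 4)
  clear (0,1): R0 −= (2)R1 → (1, 0, 0)
  clear (2,1): R2 −= (2)R1 → (0, 0, 2)
pivot(2,2)=2: scale R2 → (0, 0, 1)
  clear (1,2): R1 −= (4)R2 → (0, 1, 0)

pivot columns: 0, 1, 2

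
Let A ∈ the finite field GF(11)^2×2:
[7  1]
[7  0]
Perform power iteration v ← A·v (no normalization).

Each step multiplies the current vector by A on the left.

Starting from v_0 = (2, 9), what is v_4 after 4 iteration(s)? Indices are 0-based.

v_0 = (2, 9).
v_1 = A·v_0 = (1, 3).
v_2 = A·v_1 = (10, 7).
v_3 = A·v_2 = (0, 4).
v_4 = A·v_3 = (4, 0).

v_4 = (4, 0)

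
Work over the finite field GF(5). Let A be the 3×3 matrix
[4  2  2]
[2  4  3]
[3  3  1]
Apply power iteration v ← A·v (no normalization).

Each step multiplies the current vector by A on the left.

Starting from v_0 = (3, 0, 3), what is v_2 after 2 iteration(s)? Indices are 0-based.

v_0 = (3, 0, 3).
v_1 = A·v_0 = (3, 0, 2).
v_2 = A·v_1 = (1, 2, 1).

v_2 = (1, 2, 1)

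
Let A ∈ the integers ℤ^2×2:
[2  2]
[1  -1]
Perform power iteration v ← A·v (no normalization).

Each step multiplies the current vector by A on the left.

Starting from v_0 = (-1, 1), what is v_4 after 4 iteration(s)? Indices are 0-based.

v_4 = (-20, 2)

v_0 = (-1, 1).
v_1 = A·v_0 = (0, -2).
v_2 = A·v_1 = (-4, 2).
v_3 = A·v_2 = (-4, -6).
v_4 = A·v_3 = (-20, 2).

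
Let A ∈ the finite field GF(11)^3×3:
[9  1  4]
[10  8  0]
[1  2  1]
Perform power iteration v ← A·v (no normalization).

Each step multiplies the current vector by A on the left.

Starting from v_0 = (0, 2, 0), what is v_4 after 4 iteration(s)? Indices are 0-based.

v_0 = (0, 2, 0).
v_1 = A·v_0 = (2, 5, 4).
v_2 = A·v_1 = (6, 5, 5).
v_3 = A·v_2 = (2, 1, 10).
v_4 = A·v_3 = (4, 6, 3).

v_4 = (4, 6, 3)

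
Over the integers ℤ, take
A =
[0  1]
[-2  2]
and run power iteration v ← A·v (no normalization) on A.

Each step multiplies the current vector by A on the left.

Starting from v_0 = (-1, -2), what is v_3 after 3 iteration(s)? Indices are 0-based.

v_0 = (-1, -2).
v_1 = A·v_0 = (-2, -2).
v_2 = A·v_1 = (-2, 0).
v_3 = A·v_2 = (0, 4).

v_3 = (0, 4)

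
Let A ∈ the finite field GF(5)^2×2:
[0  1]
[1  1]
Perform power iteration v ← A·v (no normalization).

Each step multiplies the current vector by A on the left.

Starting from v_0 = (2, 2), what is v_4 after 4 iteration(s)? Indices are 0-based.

v_4 = (0, 1)

v_0 = (2, 2).
v_1 = A·v_0 = (2, 4).
v_2 = A·v_1 = (4, 1).
v_3 = A·v_2 = (1, 0).
v_4 = A·v_3 = (0, 1).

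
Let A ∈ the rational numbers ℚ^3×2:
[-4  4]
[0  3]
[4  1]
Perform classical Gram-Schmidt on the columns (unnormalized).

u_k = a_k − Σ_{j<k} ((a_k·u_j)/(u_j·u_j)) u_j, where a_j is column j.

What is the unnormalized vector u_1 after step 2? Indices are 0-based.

u_1 = (5/2, 3, 5/2)

Step 1: u_0 = a_0 = (-4, 0, 4).
Step 2: u_1 = a_1 − (-3/8)·u_0 = (5/2, 3, 5/2).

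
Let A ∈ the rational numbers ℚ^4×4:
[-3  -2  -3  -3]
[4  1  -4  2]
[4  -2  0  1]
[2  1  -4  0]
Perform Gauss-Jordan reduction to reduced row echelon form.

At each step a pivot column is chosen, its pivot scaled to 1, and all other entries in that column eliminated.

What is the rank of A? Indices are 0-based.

[1] R0 /= -3  ⇒  (1, 2/3, 1, 1)
     R1 -= 4·R0  ⇒  (0, -5/3, -8, -2)
     R2 -= 4·R0  ⇒  (0, -14/3, -4, -3)
     R3 -= 2·R0  ⇒  (0, -1/3, -6, -2)
[2] R1 /= -5/3  ⇒  (0, 1, 24/5, 6/5)
     R0 -= 2/3·R1  ⇒  (1, 0, -11/5, 1/5)
     R2 -= -14/3·R1  ⇒  (0, 0, 92/5, 13/5)
     R3 -= -1/3·R1  ⇒  (0, 0, -22/5, -8/5)
[3] R2 /= 92/5  ⇒  (0, 0, 1, 13/92)
     R0 -= -11/5·R2  ⇒  (1, 0, 0, 47/92)
     R1 -= 24/5·R2  ⇒  (0, 1, 0, 12/23)
     R3 -= -22/5·R2  ⇒  (0, 0, 0, -45/46)
[4] R3 /= -45/46  ⇒  (0, 0, 0, 1)
     R0 -= 47/92·R3  ⇒  (1, 0, 0, 0)
     R1 -= 12/23·R3  ⇒  (0, 1, 0, 0)
     R2 -= 13/92·R3  ⇒  (0, 0, 1, 0)

rank = 4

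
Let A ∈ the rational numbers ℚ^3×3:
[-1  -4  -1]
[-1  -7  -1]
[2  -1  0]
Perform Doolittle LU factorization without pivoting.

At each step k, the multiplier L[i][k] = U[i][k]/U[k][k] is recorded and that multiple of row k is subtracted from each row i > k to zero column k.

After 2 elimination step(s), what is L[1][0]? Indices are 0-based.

k=0: U[0][0]=-1
  eliminate (1,0): mult=1, new row 1: (0, -3, 0); set L[1][0]=1
  eliminate (2,0): mult=-2, new row 2: (0, -9, -2); set L[2][0]=-2
k=1: U[1][1]=-3
  eliminate (2,1): mult=3, new row 2: (0, 0, -2); set L[2][1]=3

L[1][0] = 1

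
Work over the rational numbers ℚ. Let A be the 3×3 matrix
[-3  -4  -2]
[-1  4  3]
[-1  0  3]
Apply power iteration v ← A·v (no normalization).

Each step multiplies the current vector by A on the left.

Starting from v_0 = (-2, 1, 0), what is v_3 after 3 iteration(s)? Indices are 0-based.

v_0 = (-2, 1, 0).
v_1 = A·v_0 = (2, 6, 2).
v_2 = A·v_1 = (-34, 28, 4).
v_3 = A·v_2 = (-18, 158, 46).

v_3 = (-18, 158, 46)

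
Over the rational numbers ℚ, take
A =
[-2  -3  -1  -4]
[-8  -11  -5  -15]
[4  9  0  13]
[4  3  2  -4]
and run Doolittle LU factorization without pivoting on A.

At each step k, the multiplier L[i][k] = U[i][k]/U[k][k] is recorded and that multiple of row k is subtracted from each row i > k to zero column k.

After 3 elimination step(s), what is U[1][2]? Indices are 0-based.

[col 0] pivot -2
  R1 -= 4*R0 → (0, 1, -1, 1)  (L[1][0] := 4)
  R2 -= -2*R0 → (0, 3, -2, 5)  (L[2][0] := -2)
  R3 -= -2*R0 → (0, -3, 0, -12)  (L[3][0] := -2)
[col 1] pivot 1
  R2 -= 3*R1 → (0, 0, 1, 2)  (L[2][1] := 3)
  R3 -= -3*R1 → (0, 0, -3, -9)  (L[3][1] := -3)
[col 2] pivot 1
  R3 -= -3*R2 → (0, 0, 0, -3)  (L[3][2] := -3)

U[1][2] = -1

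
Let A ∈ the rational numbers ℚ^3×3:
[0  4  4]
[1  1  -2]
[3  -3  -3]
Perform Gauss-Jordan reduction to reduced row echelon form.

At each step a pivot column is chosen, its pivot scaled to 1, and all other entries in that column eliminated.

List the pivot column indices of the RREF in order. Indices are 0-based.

pivot(0,0): swap R0↔R1
pivot(0,0)=1: scale R0 → (1, 1, -2)
  clear (2,0): R2 −= (3)R0 → (0, -6, 3)
pivot(1,1)=4: scale R1 → (0, 1, 1)
  clear (0,1): R0 −= (1)R1 → (1, 0, -3)
  clear (2,1): R2 −= (-6)R1 → (0, 0, 9)
pivot(2,2)=9: scale R2 → (0, 0, 1)
  clear (0,2): R0 −= (-3)R2 → (1, 0, 0)
  clear (1,2): R1 −= (1)R2 → (0, 1, 0)

pivot columns: 0, 1, 2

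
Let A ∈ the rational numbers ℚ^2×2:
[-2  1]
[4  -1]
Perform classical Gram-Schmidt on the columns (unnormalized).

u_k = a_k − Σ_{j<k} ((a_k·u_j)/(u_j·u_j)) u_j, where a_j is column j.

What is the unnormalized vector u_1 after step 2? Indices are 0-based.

u_1 = (2/5, 1/5)

Step 1: u_0 = a_0 = (-2, 4).
Step 2: u_1 = a_1 − (-3/10)·u_0 = (2/5, 1/5).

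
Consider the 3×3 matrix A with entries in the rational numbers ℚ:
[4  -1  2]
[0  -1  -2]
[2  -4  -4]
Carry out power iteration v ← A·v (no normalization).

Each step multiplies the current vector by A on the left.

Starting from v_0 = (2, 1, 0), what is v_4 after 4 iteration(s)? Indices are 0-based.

v_4 = (605, 73, 522)

v_0 = (2, 1, 0).
v_1 = A·v_0 = (7, -1, 0).
v_2 = A·v_1 = (29, 1, 18).
v_3 = A·v_2 = (151, -37, -18).
v_4 = A·v_3 = (605, 73, 522).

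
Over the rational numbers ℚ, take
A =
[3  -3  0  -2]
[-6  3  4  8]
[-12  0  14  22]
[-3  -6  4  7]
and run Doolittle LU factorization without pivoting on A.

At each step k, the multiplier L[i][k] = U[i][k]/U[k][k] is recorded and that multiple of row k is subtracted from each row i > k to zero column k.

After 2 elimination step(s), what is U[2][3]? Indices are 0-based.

[col 0] pivot 3
  R1 -= -2*R0 → (0, -3, 4, 4)  (L[1][0] := -2)
  R2 -= -4*R0 → (0, -12, 14, 14)  (L[2][0] := -4)
  R3 -= -1*R0 → (0, -9, 4, 5)  (L[3][0] := -1)
[col 1] pivot -3
  R2 -= 4*R1 → (0, 0, -2, -2)  (L[2][1] := 4)
  R3 -= 3*R1 → (0, 0, -8, -7)  (L[3][1] := 3)

U[2][3] = -2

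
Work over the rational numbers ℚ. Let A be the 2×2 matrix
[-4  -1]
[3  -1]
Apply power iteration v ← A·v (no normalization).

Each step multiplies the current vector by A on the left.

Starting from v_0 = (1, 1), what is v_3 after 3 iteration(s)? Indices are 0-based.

v_0 = (1, 1).
v_1 = A·v_0 = (-5, 2).
v_2 = A·v_1 = (18, -17).
v_3 = A·v_2 = (-55, 71).

v_3 = (-55, 71)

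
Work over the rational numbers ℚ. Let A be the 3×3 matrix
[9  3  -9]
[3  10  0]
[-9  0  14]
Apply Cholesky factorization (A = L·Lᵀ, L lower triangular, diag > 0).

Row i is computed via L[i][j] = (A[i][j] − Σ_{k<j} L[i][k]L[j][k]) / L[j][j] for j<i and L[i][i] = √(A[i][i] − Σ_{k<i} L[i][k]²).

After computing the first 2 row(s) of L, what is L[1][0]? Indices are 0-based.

L[1][0] = 1

Step 1: L[0][0] = √(9) = 3.
  L[1][0] = (3) / L[0][0] = 1.
Step 2: L[1][1] = √(9) = 3.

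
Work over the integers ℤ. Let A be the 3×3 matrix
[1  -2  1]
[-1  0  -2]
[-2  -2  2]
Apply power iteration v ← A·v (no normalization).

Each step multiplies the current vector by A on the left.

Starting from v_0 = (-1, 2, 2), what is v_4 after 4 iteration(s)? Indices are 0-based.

v_4 = (121, -71, 76)

v_0 = (-1, 2, 2).
v_1 = A·v_0 = (-3, -3, 2).
v_2 = A·v_1 = (5, -1, 16).
v_3 = A·v_2 = (23, -37, 24).
v_4 = A·v_3 = (121, -71, 76).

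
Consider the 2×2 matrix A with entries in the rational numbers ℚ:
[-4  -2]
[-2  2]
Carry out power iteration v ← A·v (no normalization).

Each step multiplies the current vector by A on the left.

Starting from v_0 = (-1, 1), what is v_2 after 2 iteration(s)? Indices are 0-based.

v_2 = (-16, 4)

v_0 = (-1, 1).
v_1 = A·v_0 = (2, 4).
v_2 = A·v_1 = (-16, 4).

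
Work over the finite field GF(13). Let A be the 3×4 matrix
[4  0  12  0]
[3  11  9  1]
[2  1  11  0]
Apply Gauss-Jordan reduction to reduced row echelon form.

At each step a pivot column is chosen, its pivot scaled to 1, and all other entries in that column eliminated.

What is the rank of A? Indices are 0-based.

rank = 3

step 1: normalize row 0 (÷4) = (1, 0, 3, 0)
  row 1: subtract 3×row0 = (0, 11, 0, 1)
  row 2: subtract 2×row0 = (0, 1, 5, 0)
step 2: normalize row 1 (÷11) = (0, 1, 0, 6)
  row 2: subtract 1×row1 = (0, 0, 5, 7)
step 3: normalize row 2 (÷5) = (0, 0, 1, 4)
  row 0: subtract 3×row2 = (1, 0, 0, 1)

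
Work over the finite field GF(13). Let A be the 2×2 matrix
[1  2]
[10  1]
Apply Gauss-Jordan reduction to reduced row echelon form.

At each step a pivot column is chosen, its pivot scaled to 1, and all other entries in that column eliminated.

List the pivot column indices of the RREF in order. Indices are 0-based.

pivot columns: 0, 1

pivot(0,0)=1: scale R0 → (1, 2)
  clear (1,0): R1 −= (10)R0 → (0, 7)
pivot(1,1)=7: scale R1 → (0, 1)
  clear (0,1): R0 −= (2)R1 → (1, 0)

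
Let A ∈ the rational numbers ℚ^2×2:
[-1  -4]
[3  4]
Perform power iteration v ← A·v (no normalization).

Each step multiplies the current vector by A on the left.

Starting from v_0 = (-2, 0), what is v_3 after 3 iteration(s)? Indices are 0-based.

v_0 = (-2, 0).
v_1 = A·v_0 = (2, -6).
v_2 = A·v_1 = (22, -18).
v_3 = A·v_2 = (50, -6).

v_3 = (50, -6)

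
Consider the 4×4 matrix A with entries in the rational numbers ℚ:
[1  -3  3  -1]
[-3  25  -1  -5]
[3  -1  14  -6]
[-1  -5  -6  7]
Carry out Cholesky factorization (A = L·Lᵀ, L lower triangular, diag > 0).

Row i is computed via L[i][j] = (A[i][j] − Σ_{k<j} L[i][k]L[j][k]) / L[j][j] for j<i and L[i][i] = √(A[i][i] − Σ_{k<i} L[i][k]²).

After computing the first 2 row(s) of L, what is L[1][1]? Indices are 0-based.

L[1][1] = 4

Step 1: L[0][0] = √(1) = 1.
  L[1][0] = (-3) / L[0][0] = -3.
Step 2: L[1][1] = √(16) = 4.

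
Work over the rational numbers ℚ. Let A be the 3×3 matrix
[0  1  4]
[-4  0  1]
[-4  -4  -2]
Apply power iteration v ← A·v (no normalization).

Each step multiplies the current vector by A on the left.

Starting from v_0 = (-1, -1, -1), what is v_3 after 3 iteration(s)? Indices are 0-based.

v_3 = (-18, -184, -268)

v_0 = (-1, -1, -1).
v_1 = A·v_0 = (-5, 3, 10).
v_2 = A·v_1 = (43, 30, -12).
v_3 = A·v_2 = (-18, -184, -268).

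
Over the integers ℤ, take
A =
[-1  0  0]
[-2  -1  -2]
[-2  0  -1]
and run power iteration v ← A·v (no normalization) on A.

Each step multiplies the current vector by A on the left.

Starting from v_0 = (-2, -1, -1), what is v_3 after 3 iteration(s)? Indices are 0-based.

v_3 = (2, 43, 13)

v_0 = (-2, -1, -1).
v_1 = A·v_0 = (2, 7, 5).
v_2 = A·v_1 = (-2, -21, -9).
v_3 = A·v_2 = (2, 43, 13).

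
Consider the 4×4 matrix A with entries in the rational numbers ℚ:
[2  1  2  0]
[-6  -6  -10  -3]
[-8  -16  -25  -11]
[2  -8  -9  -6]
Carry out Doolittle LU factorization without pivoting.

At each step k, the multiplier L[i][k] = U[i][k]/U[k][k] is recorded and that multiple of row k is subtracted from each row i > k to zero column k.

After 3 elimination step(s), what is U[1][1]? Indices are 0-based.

k=0: U[0][0]=2
  eliminate (1,0): mult=-3, new row 1: (0, -3, -4, -3); set L[1][0]=-3
  eliminate (2,0): mult=-4, new row 2: (0, -12, -17, -11); set L[2][0]=-4
  eliminate (3,0): mult=1, new row 3: (0, -9, -11, -6); set L[3][0]=1
k=1: U[1][1]=-3
  eliminate (2,1): mult=4, new row 2: (0, 0, -1, 1); set L[2][1]=4
  eliminate (3,1): mult=3, new row 3: (0, 0, 1, 3); set L[3][1]=3
k=2: U[2][2]=-1
  eliminate (3,2): mult=-1, new row 3: (0, 0, 0, 4); set L[3][2]=-1

U[1][1] = -3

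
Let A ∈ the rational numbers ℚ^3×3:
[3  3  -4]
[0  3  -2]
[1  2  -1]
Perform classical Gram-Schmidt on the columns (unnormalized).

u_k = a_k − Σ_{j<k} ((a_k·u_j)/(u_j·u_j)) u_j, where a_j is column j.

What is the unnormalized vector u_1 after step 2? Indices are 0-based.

u_1 = (-3/10, 3, 9/10)

Step 1: u_0 = a_0 = (3, 0, 1).
Step 2: u_1 = a_1 − (11/10)·u_0 = (-3/10, 3, 9/10).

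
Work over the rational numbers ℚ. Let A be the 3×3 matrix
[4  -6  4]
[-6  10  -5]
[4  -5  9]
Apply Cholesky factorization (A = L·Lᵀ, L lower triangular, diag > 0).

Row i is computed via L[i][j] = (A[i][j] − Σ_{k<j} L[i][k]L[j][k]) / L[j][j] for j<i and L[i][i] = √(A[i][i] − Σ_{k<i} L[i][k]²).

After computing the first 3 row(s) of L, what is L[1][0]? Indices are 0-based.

Step 1: L[0][0] = √(4) = 2.
  L[1][0] = (-6) / L[0][0] = -3.
Step 2: L[1][1] = √(1) = 1.
  L[2][0] = (4) / L[0][0] = 2.
  L[2][1] = (1) / L[1][1] = 1.
Step 3: L[2][2] = √(4) = 2.

L[1][0] = -3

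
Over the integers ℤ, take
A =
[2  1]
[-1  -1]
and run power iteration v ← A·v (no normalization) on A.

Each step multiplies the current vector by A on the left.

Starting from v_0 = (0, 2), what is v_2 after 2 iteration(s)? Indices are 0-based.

v_0 = (0, 2).
v_1 = A·v_0 = (2, -2).
v_2 = A·v_1 = (2, 0).

v_2 = (2, 0)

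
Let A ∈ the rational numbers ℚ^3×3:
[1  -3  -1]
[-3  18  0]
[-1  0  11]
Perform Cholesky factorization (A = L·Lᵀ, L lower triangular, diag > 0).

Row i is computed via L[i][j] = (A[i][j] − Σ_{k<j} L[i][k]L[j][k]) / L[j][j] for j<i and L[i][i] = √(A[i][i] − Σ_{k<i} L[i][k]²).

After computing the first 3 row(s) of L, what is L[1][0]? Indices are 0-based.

Step 1: L[0][0] = √(1) = 1.
  L[1][0] = (-3) / L[0][0] = -3.
Step 2: L[1][1] = √(9) = 3.
  L[2][0] = (-1) / L[0][0] = -1.
  L[2][1] = (-3) / L[1][1] = -1.
Step 3: L[2][2] = √(9) = 3.

L[1][0] = -3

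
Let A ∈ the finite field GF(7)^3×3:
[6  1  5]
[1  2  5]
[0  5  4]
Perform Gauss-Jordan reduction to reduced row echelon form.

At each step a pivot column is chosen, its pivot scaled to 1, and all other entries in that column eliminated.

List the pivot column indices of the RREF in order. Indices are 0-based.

pivot(0,0)=6: scale R0 → (1, 6, 2)
  clear (1,0): R1 −= (1)R0 → (0, 3, 3)
pivot(1,1)=3: scale R1 → (0, 1, 1)
  clear (0,1): R0 −= (6)R1 → (1, 0, 3)
  clear (2,1): R2 −= (5)R1 → (0, 0, 6)
pivot(2,2)=6: scale R2 → (0, 0, 1)
  clear (0,2): R0 −= (3)R2 → (1, 0, 0)
  clear (1,2): R1 −= (1)R2 → (0, 1, 0)

pivot columns: 0, 1, 2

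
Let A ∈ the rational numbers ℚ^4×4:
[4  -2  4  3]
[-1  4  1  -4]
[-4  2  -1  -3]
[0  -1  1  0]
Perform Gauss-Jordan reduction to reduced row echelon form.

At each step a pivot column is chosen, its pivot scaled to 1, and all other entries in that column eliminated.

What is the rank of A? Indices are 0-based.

[1] R0 /= 4  ⇒  (1, -1/2, 1, 3/4)
     R1 -= -1·R0  ⇒  (0, 7/2, 2, -13/4)
     R2 -= -4·R0  ⇒  (0, 0, 3, 0)
[2] R1 /= 7/2  ⇒  (0, 1, 4/7, -13/14)
     R0 -= -1/2·R1  ⇒  (1, 0, 9/7, 2/7)
     R3 -= -1·R1  ⇒  (0, 0, 11/7, -13/14)
[3] R2 /= 3  ⇒  (0, 0, 1, 0)
     R0 -= 9/7·R2  ⇒  (1, 0, 0, 2/7)
     R1 -= 4/7·R2  ⇒  (0, 1, 0, -13/14)
     R3 -= 11/7·R2  ⇒  (0, 0, 0, -13/14)
[4] R3 /= -13/14  ⇒  (0, 0, 0, 1)
     R0 -= 2/7·R3  ⇒  (1, 0, 0, 0)
     R1 -= -13/14·R3  ⇒  (0, 1, 0, 0)

rank = 4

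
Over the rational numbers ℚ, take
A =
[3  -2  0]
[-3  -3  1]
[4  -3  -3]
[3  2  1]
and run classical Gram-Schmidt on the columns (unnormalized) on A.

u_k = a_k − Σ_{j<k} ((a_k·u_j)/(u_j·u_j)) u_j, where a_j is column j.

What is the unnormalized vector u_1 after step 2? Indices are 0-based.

Step 1: u_0 = a_0 = (3, -3, 4, 3).
Step 2: u_1 = a_1 − (-3/43)·u_0 = (-77/43, -138/43, -117/43, 95/43).

u_1 = (-77/43, -138/43, -117/43, 95/43)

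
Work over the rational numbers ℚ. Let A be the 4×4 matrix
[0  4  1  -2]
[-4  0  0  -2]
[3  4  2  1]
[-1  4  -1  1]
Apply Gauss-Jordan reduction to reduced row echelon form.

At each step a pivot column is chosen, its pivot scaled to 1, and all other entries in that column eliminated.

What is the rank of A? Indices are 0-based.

rank = 4

[1] R0 <-> R1
[1] R0 /= -4  ⇒  (1, 0, 0, 1/2)
     R2 -= 3·R0  ⇒  (0, 4, 2, -1/2)
     R3 -= -1·R0  ⇒  (0, 4, -1, 3/2)
[2] R1 /= 4  ⇒  (0, 1, 1/4, -1/2)
     R2 -= 4·R1  ⇒  (0, 0, 1, 3/2)
     R3 -= 4·R1  ⇒  (0, 0, -2, 7/2)
[3] R2 /= 1  ⇒  (0, 0, 1, 3/2)
     R1 -= 1/4·R2  ⇒  (0, 1, 0, -7/8)
     R3 -= -2·R2  ⇒  (0, 0, 0, 13/2)
[4] R3 /= 13/2  ⇒  (0, 0, 0, 1)
     R0 -= 1/2·R3  ⇒  (1, 0, 0, 0)
     R1 -= -7/8·R3  ⇒  (0, 1, 0, 0)
     R2 -= 3/2·R3  ⇒  (0, 0, 1, 0)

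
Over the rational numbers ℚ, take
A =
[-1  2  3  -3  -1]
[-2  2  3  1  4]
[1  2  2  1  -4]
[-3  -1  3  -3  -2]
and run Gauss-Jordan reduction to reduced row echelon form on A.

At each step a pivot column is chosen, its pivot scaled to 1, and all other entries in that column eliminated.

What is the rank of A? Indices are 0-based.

rank = 4

step 1: normalize row 0 (÷-1) = (1, -2, -3, 3, 1)
  row 1: subtract -2×row0 = (0, -2, -3, 7, 6)
  row 2: subtract 1×row0 = (0, 4, 5, -2, -5)
  row 3: subtract -3×row0 = (0, -7, -6, 6, 1)
step 2: normalize row 1 (÷-2) = (0, 1, 3/2, -7/2, -3)
  row 0: subtract -2×row1 = (1, 0, 0, -4, -5)
  row 2: subtract 4×row1 = (0, 0, -1, 12, 7)
  row 3: subtract -7×row1 = (0, 0, 9/2, -37/2, -20)
step 3: normalize row 2 (÷-1) = (0, 0, 1, -12, -7)
  row 1: subtract 3/2×row2 = (0, 1, 0, 29/2, 15/2)
  row 3: subtract 9/2×row2 = (0, 0, 0, 71/2, 23/2)
step 4: normalize row 3 (÷71/2) = (0, 0, 0, 1, 23/71)
  row 0: subtract -4×row3 = (1, 0, 0, 0, -263/71)
  row 1: subtract 29/2×row3 = (0, 1, 0, 0, 199/71)
  row 2: subtract -12×row3 = (0, 0, 1, 0, -221/71)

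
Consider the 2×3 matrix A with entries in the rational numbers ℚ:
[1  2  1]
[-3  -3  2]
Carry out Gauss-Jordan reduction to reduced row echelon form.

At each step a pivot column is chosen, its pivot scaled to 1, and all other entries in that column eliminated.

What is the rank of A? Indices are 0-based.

rank = 2

[1] R0 /= 1  ⇒  (1, 2, 1)
     R1 -= -3·R0  ⇒  (0, 3, 5)
[2] R1 /= 3  ⇒  (0, 1, 5/3)
     R0 -= 2·R1  ⇒  (1, 0, -7/3)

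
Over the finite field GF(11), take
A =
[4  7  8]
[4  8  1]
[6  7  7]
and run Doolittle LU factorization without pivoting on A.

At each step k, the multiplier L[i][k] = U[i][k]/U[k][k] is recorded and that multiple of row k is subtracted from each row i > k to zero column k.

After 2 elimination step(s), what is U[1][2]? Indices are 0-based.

U[1][2] = 4

[col 0] pivot 4
  R1 -= 1*R0 → (0, 1, 4)  (L[1][0] := 1)
  R2 -= 7*R0 → (0, 2, 6)  (L[2][0] := 7)
[col 1] pivot 1
  R2 -= 2*R1 → (0, 0, 9)  (L[2][1] := 2)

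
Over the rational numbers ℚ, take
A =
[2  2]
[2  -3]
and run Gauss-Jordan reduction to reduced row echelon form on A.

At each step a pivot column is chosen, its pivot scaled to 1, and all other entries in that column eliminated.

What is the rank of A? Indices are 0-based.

[1] R0 /= 2  ⇒  (1, 1)
     R1 -= 2·R0  ⇒  (0, -5)
[2] R1 /= -5  ⇒  (0, 1)
     R0 -= 1·R1  ⇒  (1, 0)

rank = 2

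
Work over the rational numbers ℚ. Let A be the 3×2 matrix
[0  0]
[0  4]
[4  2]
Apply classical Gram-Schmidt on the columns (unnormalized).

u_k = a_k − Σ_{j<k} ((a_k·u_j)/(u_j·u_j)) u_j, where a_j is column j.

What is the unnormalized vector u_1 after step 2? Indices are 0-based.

Step 1: u_0 = a_0 = (0, 0, 4).
Step 2: u_1 = a_1 − (1/2)·u_0 = (0, 4, 0).

u_1 = (0, 4, 0)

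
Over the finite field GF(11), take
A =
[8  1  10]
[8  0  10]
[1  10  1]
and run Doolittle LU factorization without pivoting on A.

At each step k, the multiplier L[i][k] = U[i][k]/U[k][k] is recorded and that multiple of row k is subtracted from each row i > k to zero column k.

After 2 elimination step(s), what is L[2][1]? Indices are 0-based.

L[2][1] = 8

[col 0] pivot 8
  R1 -= 1*R0 → (0, 10, 0)  (L[1][0] := 1)
  R2 -= 7*R0 → (0, 3, 8)  (L[2][0] := 7)
[col 1] pivot 10
  R2 -= 8*R1 → (0, 0, 8)  (L[2][1] := 8)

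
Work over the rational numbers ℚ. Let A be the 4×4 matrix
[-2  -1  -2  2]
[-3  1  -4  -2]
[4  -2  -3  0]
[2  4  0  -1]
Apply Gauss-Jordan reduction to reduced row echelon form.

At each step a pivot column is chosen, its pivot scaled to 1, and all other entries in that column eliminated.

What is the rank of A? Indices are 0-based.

pivot(0,0)=-2: scale R0 → (1, 1/2, 1, -1)
  clear (1,0): R1 −= (-3)R0 → (0, 5/2, -1, -5)
  clear (2,0): R2 −= (4)R0 → (0, -4, -7, 4)
  clear (3,0): R3 −= (2)R0 → (0, 3, -2, 1)
pivot(1,1)=5/2: scale R1 → (0, 1, -2/5, -2)
  clear (0,1): R0 −= (1/2)R1 → (1, 0, 6/5, 0)
  clear (2,1): R2 −= (-4)R1 → (0, 0, -43/5, -4)
  clear (3,1): R3 −= (3)R1 → (0, 0, -4/5, 7)
pivot(2,2)=-43/5: scale R2 → (0, 0, 1, 20/43)
  clear (0,2): R0 −= (6/5)R2 → (1, 0, 0, -24/43)
  clear (1,2): R1 −= (-2/5)R2 → (0, 1, 0, -78/43)
  clear (3,2): R3 −= (-4/5)R2 → (0, 0, 0, 317/43)
pivot(3,3)=317/43: scale R3 → (0, 0, 0, 1)
  clear (0,3): R0 −= (-24/43)R3 → (1, 0, 0, 0)
  clear (1,3): R1 −= (-78/43)R3 → (0, 1, 0, 0)
  clear (2,3): R2 −= (20/43)R3 → (0, 0, 1, 0)

rank = 4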